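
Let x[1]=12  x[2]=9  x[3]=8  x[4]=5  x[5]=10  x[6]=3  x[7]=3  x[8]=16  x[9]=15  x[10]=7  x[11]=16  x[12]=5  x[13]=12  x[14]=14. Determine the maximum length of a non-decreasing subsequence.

5

Track the smallest tail for each achievable length (allowing ties):
12 → extends → [12]
9 → replaces 12 → [9]
8 → replaces 9 → [8]
5 → replaces 8 → [5]
10 → extends → [5, 10]
3 → replaces 5 → [3, 10]
3 → replaces 10 → [3, 3]
16 → extends → [3, 3, 16]
15 → replaces 16 → [3, 3, 15]
7 → replaces 15 → [3, 3, 7]
16 → extends → [3, 3, 7, 16]
5 → replaces 7 → [3, 3, 5, 16]
12 → replaces 16 → [3, 3, 5, 12]
14 → extends → [3, 3, 5, 12, 14]
Five tails, so the longest non-decreasing subsequence has length 5 (e.g. 3, 3, 7, 12, 14).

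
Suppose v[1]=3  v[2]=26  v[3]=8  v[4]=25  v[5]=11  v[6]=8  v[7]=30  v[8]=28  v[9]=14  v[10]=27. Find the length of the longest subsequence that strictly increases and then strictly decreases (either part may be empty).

inc[i] = longest strictly increasing subsequence ending at i; dec[i] = longest strictly decreasing subsequence starting at i:
i:      1  2  3  4  5  6  7  8  9 10
v[i]:   3 26  8 25 11  8 30 28 14 27
inc:    1  2  2  3  3  2  4  4  4  5
dec:    1  4  1  3  2  1  3  2  1  1
Best peak at i=7 (value 30): inc=4, dec=3, length 4+3−1 = 6.

6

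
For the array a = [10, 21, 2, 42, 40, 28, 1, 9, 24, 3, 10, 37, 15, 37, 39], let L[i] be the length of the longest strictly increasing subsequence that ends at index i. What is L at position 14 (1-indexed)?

5

dp[i] = 1 + max{dp[j] : j<i, a[j]<a[i]} (or 1 if no such j):
i:      1  2  3  4  5  6  7  8  9 10 11 12 13 14 15
a[i]:  10 21  2 42 40 28  1  9 24  3 10 37 15 37 39
dp:     1  2  1  3  3  3  1  2  3  2  3  4  4  5  6
At index 14 the value is 5.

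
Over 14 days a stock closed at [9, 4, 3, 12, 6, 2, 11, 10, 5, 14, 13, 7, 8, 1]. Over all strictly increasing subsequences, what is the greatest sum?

Let S[i] be the best sum of a strictly increasing subsequence ending at i:
i:      1  2  3  4  5  6  7  8  9 10 11 12 13 14
a[i]:   9  4  3 12  6  2 11 10  5 14 13  7  8  1
S:      9  4  3 21 10  2 21 20  9 35 34 17 25  1
Maximum is 35 (e.g. 4 + 6 + 11 + 14).

35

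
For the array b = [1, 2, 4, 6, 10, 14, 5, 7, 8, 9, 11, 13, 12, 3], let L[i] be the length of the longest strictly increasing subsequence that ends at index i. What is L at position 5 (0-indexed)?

dp[i] = 1 + max{dp[j] : j<i, b[j]<b[i]} (or 1 if no such j):
i:      0  1  2  3  4  5  6  7  8  9 10 11 12 13
b[i]:   1  2  4  6 10 14  5  7  8  9 11 13 12  3
dp:     1  2  3  4  5  6  4  5  6  7  8  9  9  3
At index 5 the value is 6.

6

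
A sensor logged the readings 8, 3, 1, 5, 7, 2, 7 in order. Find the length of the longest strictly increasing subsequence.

Let dp[i] be the length of the longest such subsequence ending at index i:
i:     1 2 3 4 5 6 7
a[i]:  8 3 1 5 7 2 7
dp:    1 1 1 2 3 2 3
Maximum dp value is 3.

3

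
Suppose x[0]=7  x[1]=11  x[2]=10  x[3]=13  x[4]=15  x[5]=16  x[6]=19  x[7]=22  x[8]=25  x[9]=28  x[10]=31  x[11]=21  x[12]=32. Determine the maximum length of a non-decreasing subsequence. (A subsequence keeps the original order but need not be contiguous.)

11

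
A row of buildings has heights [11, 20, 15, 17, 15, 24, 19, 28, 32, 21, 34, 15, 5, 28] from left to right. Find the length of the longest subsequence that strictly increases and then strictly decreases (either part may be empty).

inc[i] = longest strictly increasing subsequence ending at i; dec[i] = longest strictly decreasing subsequence starting at i:
i:      1  2  3  4  5  6  7  8  9 10 11 12 13 14
a[i]:  11 20 15 17 15 24 19 28 32 21 34 15  5 28
inc:    1  2  2  3  2  4  4  5  6  5  7  2  1  6
dec:    2  4  2  3  2  4  3  4  4  3  3  2  1  1
Best peak at i=9 (value 32): inc=6, dec=4, length 6+4−1 = 9.

9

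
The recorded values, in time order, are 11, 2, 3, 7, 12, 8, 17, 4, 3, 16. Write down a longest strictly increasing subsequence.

2, 3, 7, 12, 17

Patience tails give the LIS length; then backtrack through the dp parents:
11 → extends → [11]
2 → replaces 11 → [2]
3 → extends → [2, 3]
7 → extends → [2, 3, 7]
12 → extends → [2, 3, 7, 12]
8 → replaces 12 → [2, 3, 7, 8]
17 → extends → [2, 3, 7, 8, 17]
4 → replaces 7 → [2, 3, 4, 8, 17]
3 → already a tail → [2, 3, 4, 8, 17]
16 → replaces 17 → [2, 3, 4, 8, 16]
Length 5; one witness is 2, 3, 7, 12, 17.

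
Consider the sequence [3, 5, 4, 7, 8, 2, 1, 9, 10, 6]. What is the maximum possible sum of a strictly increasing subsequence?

42

Let S[i] be the best sum of a strictly increasing subsequence ending at i:
i:      1  2  3  4  5  6  7  8  9 10
a[i]:   3  5  4  7  8  2  1  9 10  6
S:      3  8  7 15 23  2  1 32 42 14
Maximum is 42 (e.g. 3 + 5 + 7 + 8 + 9 + 10).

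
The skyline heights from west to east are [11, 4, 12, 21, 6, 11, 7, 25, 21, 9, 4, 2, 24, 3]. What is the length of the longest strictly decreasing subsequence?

5

Negate each value so 'decreasing' becomes 'increasing', then run patience tails on the negated sequence:
-11 → extends → [-11]
-4 → extends → [-11, -4]
-12 → replaces -11 → [-12, -4]
-21 → replaces -12 → [-21, -4]
-6 → replaces -4 → [-21, -6]
-11 → replaces -6 → [-21, -11]
-7 → extends → [-21, -11, -7]
-25 → replaces -21 → [-25, -11, -7]
-21 → replaces -11 → [-25, -21, -7]
-9 → replaces -7 → [-25, -21, -9]
-4 → extends → [-25, -21, -9, -4]
-2 → extends → [-25, -21, -9, -4, -2]
-24 → replaces -21 → [-25, -24, -9, -4, -2]
-3 → replaces -2 → [-25, -24, -9, -4, -3]
Five tails, so the longest strictly decreasing subsequence of the original has length 5.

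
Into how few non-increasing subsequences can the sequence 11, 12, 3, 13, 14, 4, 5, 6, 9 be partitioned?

5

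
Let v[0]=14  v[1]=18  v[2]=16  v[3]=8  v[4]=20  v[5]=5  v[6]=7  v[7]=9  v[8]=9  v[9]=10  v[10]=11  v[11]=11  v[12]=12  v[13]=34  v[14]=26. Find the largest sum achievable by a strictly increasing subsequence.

Let S[i] be the best sum of a strictly increasing subsequence ending at i:
i:      0  1  2  3  4  5  6  7  8  9 10 11 12 13 14
v[i]:  14 18 16  8 20  5  7  9  9 10 11 11 12 34 26
S:     14 32 30  8 52  5 12 21 21 31 42 42 54 88 80
Maximum is 88 (e.g. 5 + 7 + 9 + 10 + 11 + 12 + 34).

88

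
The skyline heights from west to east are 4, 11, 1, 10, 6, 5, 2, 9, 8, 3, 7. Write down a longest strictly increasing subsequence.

Patience tails give the LIS length; then backtrack through the dp parents:
4 → extends → [4]
11 → extends → [4, 11]
1 → replaces 4 → [1, 11]
10 → replaces 11 → [1, 10]
6 → replaces 10 → [1, 6]
5 → replaces 6 → [1, 5]
2 → replaces 5 → [1, 2]
9 → extends → [1, 2, 9]
8 → replaces 9 → [1, 2, 8]
3 → replaces 8 → [1, 2, 3]
7 → extends → [1, 2, 3, 7]
Length 4; one witness is 1, 2, 3, 7.

1, 2, 3, 7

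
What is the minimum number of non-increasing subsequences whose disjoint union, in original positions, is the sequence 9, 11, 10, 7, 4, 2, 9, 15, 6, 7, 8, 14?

5

The minimum number of non-increasing subsequences covering a sequence equals the length of its longest strictly increasing subsequence.
LIS length is 5 (e.g. 4, 6, 7, 8, 14), so 5 piles are needed.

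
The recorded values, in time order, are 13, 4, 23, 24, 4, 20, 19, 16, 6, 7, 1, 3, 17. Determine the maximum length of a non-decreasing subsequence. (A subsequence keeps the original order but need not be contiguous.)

5

Let dp[i] be the length of the longest such subsequence ending at index i:
i:      1  2  3  4  5  6  7  8  9 10 11 12 13
a[i]:  13  4 23 24  4 20 19 16  6  7  1  3 17
dp:     1  1  2  3  2  3  3  3  3  4  1  2  5
Maximum dp value is 5.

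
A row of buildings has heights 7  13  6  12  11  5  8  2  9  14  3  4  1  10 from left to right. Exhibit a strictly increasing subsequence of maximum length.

7, 8, 9, 14

Patience tails give the LIS length; then backtrack through the dp parents:
7 → extends → [7]
13 → extends → [7, 13]
6 → replaces 7 → [6, 13]
12 → replaces 13 → [6, 12]
11 → replaces 12 → [6, 11]
5 → replaces 6 → [5, 11]
8 → replaces 11 → [5, 8]
2 → replaces 5 → [2, 8]
9 → extends → [2, 8, 9]
14 → extends → [2, 8, 9, 14]
3 → replaces 8 → [2, 3, 9, 14]
4 → replaces 9 → [2, 3, 4, 14]
1 → replaces 2 → [1, 3, 4, 14]
10 → replaces 14 → [1, 3, 4, 10]
Length 4; one witness is 7, 8, 9, 14.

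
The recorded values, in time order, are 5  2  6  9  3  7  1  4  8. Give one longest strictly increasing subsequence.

5, 6, 7, 8

Patience tails give the LIS length; then backtrack through the dp parents:
5 → extends → [5]
2 → replaces 5 → [2]
6 → extends → [2, 6]
9 → extends → [2, 6, 9]
3 → replaces 6 → [2, 3, 9]
7 → replaces 9 → [2, 3, 7]
1 → replaces 2 → [1, 3, 7]
4 → replaces 7 → [1, 3, 4]
8 → extends → [1, 3, 4, 8]
Length 4; one witness is 5, 6, 7, 8.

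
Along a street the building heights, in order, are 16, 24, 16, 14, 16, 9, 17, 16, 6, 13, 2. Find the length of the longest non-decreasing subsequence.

4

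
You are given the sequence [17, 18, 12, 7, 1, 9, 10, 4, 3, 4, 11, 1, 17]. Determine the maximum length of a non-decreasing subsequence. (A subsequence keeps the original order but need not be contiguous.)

Track the smallest tail for each achievable length (allowing ties):
17 → extends → [17]
18 → extends → [17, 18]
12 → replaces 17 → [12, 18]
7 → replaces 12 → [7, 18]
1 → replaces 7 → [1, 18]
9 → replaces 18 → [1, 9]
10 → extends → [1, 9, 10]
4 → replaces 9 → [1, 4, 10]
3 → replaces 4 → [1, 3, 10]
4 → replaces 10 → [1, 3, 4]
11 → extends → [1, 3, 4, 11]
1 → replaces 3 → [1, 1, 4, 11]
17 → extends → [1, 1, 4, 11, 17]
Five tails, so the longest non-decreasing subsequence has length 5 (e.g. 7, 9, 10, 11, 17).

5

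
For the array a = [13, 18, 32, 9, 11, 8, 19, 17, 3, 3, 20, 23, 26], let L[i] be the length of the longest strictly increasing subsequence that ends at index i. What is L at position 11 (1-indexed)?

4

dp[i] = 1 + max{dp[j] : j<i, a[j]<a[i]} (or 1 if no such j):
i:      1  2  3  4  5  6  7  8  9 10 11 12 13
a[i]:  13 18 32  9 11  8 19 17  3  3 20 23 26
dp:     1  2  3  1  2  1  3  3  1  1  4  5  6
At index 11 the value is 4.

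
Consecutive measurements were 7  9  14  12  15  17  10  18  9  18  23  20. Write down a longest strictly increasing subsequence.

7, 9, 14, 15, 17, 18, 23

Patience tails give the LIS length; then backtrack through the dp parents:
7 → extends → [7]
9 → extends → [7, 9]
14 → extends → [7, 9, 14]
12 → replaces 14 → [7, 9, 12]
15 → extends → [7, 9, 12, 15]
17 → extends → [7, 9, 12, 15, 17]
10 → replaces 12 → [7, 9, 10, 15, 17]
18 → extends → [7, 9, 10, 15, 17, 18]
9 → already a tail → [7, 9, 10, 15, 17, 18]
18 → already a tail → [7, 9, 10, 15, 17, 18]
23 → extends → [7, 9, 10, 15, 17, 18, 23]
20 → replaces 23 → [7, 9, 10, 15, 17, 18, 20]
Length 7; one witness is 7, 9, 14, 15, 17, 18, 23.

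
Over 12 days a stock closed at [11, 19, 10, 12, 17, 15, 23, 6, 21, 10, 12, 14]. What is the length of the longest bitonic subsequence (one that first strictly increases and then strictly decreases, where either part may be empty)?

6

inc[i] = longest strictly increasing subsequence ending at i; dec[i] = longest strictly decreasing subsequence starting at i:
i:      1  2  3  4  5  6  7  8  9 10 11 12
a[i]:  11 19 10 12 17 15 23  6 21 10 12 14
inc:    1  2  1  2  3  3  4  1  4  2  3  4
dec:    3  4  2  2  3  2  3  1  2  1  1  1
Best peak at i=7 (value 23): inc=4, dec=3, length 4+3−1 = 6.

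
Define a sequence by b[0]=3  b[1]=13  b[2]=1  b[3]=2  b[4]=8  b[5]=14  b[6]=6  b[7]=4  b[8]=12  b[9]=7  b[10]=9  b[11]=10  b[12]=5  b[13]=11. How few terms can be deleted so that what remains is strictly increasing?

7

Fewest deletions = n − (longest strictly increasing subsequence).
Patience tails:
3 → extends → [3]
13 → extends → [3, 13]
1 → replaces 3 → [1, 13]
2 → replaces 13 → [1, 2]
8 → extends → [1, 2, 8]
14 → extends → [1, 2, 8, 14]
6 → replaces 8 → [1, 2, 6, 14]
4 → replaces 6 → [1, 2, 4, 14]
12 → replaces 14 → [1, 2, 4, 12]
7 → replaces 12 → [1, 2, 4, 7]
9 → extends → [1, 2, 4, 7, 9]
10 → extends → [1, 2, 4, 7, 9, 10]
5 → replaces 7 → [1, 2, 4, 5, 9, 10]
11 → extends → [1, 2, 4, 5, 9, 10, 11]
Longest strictly increasing subsequence has length 7, so deletions = 14 − 7 = 7.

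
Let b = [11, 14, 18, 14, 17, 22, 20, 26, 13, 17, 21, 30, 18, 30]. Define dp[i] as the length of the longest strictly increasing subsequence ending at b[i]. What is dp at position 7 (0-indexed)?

dp[i] = 1 + max{dp[j] : j<i, b[j]<b[i]} (or 1 if no such j):
i:      0  1  2  3  4  5  6  7  8  9 10 11 12 13
b[i]:  11 14 18 14 17 22 20 26 13 17 21 30 18 30
dp:     1  2  3  2  3  4  4  5  2  3  5  6  4  6
At index 7 the value is 5.

5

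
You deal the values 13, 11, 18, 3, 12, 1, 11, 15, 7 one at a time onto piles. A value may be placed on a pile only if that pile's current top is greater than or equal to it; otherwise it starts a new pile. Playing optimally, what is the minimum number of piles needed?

3

The minimum number of non-increasing subsequences covering a sequence equals the length of its longest strictly increasing subsequence.
LIS length is 3 (e.g. 11, 12, 15), so 3 piles are needed.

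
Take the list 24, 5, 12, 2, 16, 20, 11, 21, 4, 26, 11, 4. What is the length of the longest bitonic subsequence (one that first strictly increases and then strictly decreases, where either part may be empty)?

8

inc[i] = longest strictly increasing subsequence ending at i; dec[i] = longest strictly decreasing subsequence starting at i:
i:      1  2  3  4  5  6  7  8  9 10 11 12
a[i]:  24  5 12  2 16 20 11 21  4 26 11  4
inc:    1  1  2  1  3  4  2  5  2  6  3  2
dec:    4  2  3  1  3  3  2  3  1  3  2  1
Best peak at i=10 (value 26): inc=6, dec=3, length 6+3−1 = 8.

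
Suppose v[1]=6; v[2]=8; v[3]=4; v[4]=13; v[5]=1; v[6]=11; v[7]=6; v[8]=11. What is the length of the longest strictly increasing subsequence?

Track the smallest tail for each achievable length (strict):
6 → extends → [6]
8 → extends → [6, 8]
4 → replaces 6 → [4, 8]
13 → extends → [4, 8, 13]
1 → replaces 4 → [1, 8, 13]
11 → replaces 13 → [1, 8, 11]
6 → replaces 8 → [1, 6, 11]
11 → already a tail → [1, 6, 11]
Three tails, so the longest strictly increasing subsequence has length 3 (e.g. 6, 8, 13).

3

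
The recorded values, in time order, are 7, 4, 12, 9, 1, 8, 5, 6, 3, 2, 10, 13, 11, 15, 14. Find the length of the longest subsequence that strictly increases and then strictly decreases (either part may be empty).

7

inc[i] = longest strictly increasing subsequence ending at i; dec[i] = longest strictly decreasing subsequence starting at i:
i:      1  2  3  4  5  6  7  8  9 10 11 12 13 14 15
a[i]:   7  4 12  9  1  8  5  6  3  2 10 13 11 15 14
inc:    1  1  2  2  1  2  2  3  2  2  4  5  5  6  6
dec:    4  3  6  5  1  4  3  3  2  1  1  2  1  2  1
Best peak at i=3 (value 12): inc=2, dec=6, length 2+6−1 = 7.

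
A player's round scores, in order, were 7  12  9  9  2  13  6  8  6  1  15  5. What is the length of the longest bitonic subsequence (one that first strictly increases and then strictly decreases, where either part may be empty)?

6

inc[i] = longest strictly increasing subsequence ending at i; dec[i] = longest strictly decreasing subsequence starting at i:
i:      1  2  3  4  5  6  7  8  9 10 11 12
a[i]:   7 12  9  9  2 13  6  8  6  1 15  5
inc:    1  2  2  2  1  3  2  3  2  1  4  2
dec:    3  5  4  4  2  4  2  3  2  1  2  1
Best peak at i=2 (value 12): inc=2, dec=5, length 2+5−1 = 6.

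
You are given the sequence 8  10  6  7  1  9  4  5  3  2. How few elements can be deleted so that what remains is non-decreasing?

7

Fewest deletions = n − (longest non-decreasing subsequence).
i:      1  2  3  4  5  6  7  8  9 10
a[i]:   8 10  6  7  1  9  4  5  3  2
dp:     1  2  1  2  1  3  2  3  2  2
max dp = 3, so deletions = 10 − 3 = 7.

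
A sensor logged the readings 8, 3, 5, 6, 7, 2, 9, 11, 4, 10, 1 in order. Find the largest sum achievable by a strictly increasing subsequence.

Let S[i] be the best sum of a strictly increasing subsequence ending at i:
i:      1  2  3  4  5  6  7  8  9 10 11
a[i]:   8  3  5  6  7  2  9 11  4 10  1
S:      8  3  8 14 21  2 30 41  7 40  1
Maximum is 41 (e.g. 3 + 5 + 6 + 7 + 9 + 11).

41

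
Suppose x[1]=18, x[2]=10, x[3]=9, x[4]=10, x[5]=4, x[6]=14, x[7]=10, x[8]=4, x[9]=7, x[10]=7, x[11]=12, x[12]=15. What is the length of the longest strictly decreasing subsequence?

4

Negate each value so 'decreasing' becomes 'increasing', then run patience tails on the negated sequence:
-18 → extends → [-18]
-10 → extends → [-18, -10]
-9 → extends → [-18, -10, -9]
-10 → already a tail → [-18, -10, -9]
-4 → extends → [-18, -10, -9, -4]
-14 → replaces -10 → [-18, -14, -9, -4]
-10 → replaces -9 → [-18, -14, -10, -4]
-4 → already a tail → [-18, -14, -10, -4]
-7 → replaces -4 → [-18, -14, -10, -7]
-7 → already a tail → [-18, -14, -10, -7]
-12 → replaces -10 → [-18, -14, -12, -7]
-15 → replaces -14 → [-18, -15, -12, -7]
Four tails, so the longest strictly decreasing subsequence of the original has length 4.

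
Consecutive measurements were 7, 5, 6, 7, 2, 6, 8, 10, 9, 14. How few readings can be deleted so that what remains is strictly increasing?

4

Fewest deletions = n − (longest strictly increasing subsequence).
i:      1  2  3  4  5  6  7  8  9 10
a[i]:   7  5  6  7  2  6  8 10  9 14
dp:     1  1  2  3  1  2  4  5  5  6
max dp = 6, so deletions = 10 − 6 = 4.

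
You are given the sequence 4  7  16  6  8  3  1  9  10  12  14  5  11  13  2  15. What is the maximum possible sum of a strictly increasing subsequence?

79

Let S[i] be the best sum of a strictly increasing subsequence ending at i:
i:      1  2  3  4  5  6  7  8  9 10 11 12 13 14 15 16
a[i]:   4  7 16  6  8  3  1  9 10 12 14  5 11 13  2 15
S:      4 11 27 10 19  3  1 28 38 50 64  9 49 63  3 79
Maximum is 79 (e.g. 4 + 7 + 8 + 9 + 10 + 12 + 14 + 15).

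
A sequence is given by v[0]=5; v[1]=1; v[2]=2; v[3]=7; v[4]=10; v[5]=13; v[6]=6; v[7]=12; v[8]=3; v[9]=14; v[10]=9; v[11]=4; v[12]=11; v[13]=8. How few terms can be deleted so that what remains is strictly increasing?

Fewest deletions = n − (longest strictly increasing subsequence).
Patience tails:
5 → extends → [5]
1 → replaces 5 → [1]
2 → extends → [1, 2]
7 → extends → [1, 2, 7]
10 → extends → [1, 2, 7, 10]
13 → extends → [1, 2, 7, 10, 13]
6 → replaces 7 → [1, 2, 6, 10, 13]
12 → replaces 13 → [1, 2, 6, 10, 12]
3 → replaces 6 → [1, 2, 3, 10, 12]
14 → extends → [1, 2, 3, 10, 12, 14]
9 → replaces 10 → [1, 2, 3, 9, 12, 14]
4 → replaces 9 → [1, 2, 3, 4, 12, 14]
11 → replaces 12 → [1, 2, 3, 4, 11, 14]
8 → replaces 11 → [1, 2, 3, 4, 8, 14]
Longest strictly increasing subsequence has length 6, so deletions = 14 − 6 = 8.

8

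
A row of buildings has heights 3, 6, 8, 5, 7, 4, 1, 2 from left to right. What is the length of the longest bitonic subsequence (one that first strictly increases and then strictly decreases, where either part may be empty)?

inc[i] = longest strictly increasing subsequence ending at i; dec[i] = longest strictly decreasing subsequence starting at i:
i:     1 2 3 4 5 6 7 8
a[i]:  3 6 8 5 7 4 1 2
inc:   1 2 3 2 3 2 1 2
dec:   2 4 4 3 3 2 1 1
Best peak at i=3 (value 8): inc=3, dec=4, length 3+4−1 = 6.

6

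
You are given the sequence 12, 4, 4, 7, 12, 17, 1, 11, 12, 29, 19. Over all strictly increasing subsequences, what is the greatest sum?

Let S[i] be the best sum of a strictly increasing subsequence ending at i:
i:      1  2  3  4  5  6  7  8  9 10 11
a[i]:  12  4  4  7 12 17  1 11 12 29 19
S:     12  4  4 11 23 40  1 22 34 69 59
Maximum is 69 (e.g. 4 + 7 + 12 + 17 + 29).

69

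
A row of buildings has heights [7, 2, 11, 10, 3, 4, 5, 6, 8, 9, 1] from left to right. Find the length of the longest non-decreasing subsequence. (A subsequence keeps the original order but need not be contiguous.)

7

Let dp[i] be the length of the longest such subsequence ending at index i:
i:      1  2  3  4  5  6  7  8  9 10 11
a[i]:   7  2 11 10  3  4  5  6  8  9  1
dp:     1  1  2  2  2  3  4  5  6  7  1
Maximum dp value is 7.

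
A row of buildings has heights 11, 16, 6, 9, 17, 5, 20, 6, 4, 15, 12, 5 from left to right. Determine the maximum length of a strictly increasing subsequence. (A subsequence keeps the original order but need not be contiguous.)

Let dp[i] be the length of the longest such subsequence ending at index i:
i:      1  2  3  4  5  6  7  8  9 10 11 12
a[i]:  11 16  6  9 17  5 20  6  4 15 12  5
dp:     1  2  1  2  3  1  4  2  1  3  3  2
Maximum dp value is 4.

4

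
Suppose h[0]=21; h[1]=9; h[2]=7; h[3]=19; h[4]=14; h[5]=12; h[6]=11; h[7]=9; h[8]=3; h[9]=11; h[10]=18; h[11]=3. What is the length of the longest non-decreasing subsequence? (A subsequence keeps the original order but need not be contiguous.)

4

Track the smallest tail for each achievable length (allowing ties):
21 → extends → [21]
9 → replaces 21 → [9]
7 → replaces 9 → [7]
19 → extends → [7, 19]
14 → replaces 19 → [7, 14]
12 → replaces 14 → [7, 12]
11 → replaces 12 → [7, 11]
9 → replaces 11 → [7, 9]
3 → replaces 7 → [3, 9]
11 → extends → [3, 9, 11]
18 → extends → [3, 9, 11, 18]
3 → replaces 9 → [3, 3, 11, 18]
Four tails, so the longest non-decreasing subsequence has length 4 (e.g. 9, 11, 11, 18).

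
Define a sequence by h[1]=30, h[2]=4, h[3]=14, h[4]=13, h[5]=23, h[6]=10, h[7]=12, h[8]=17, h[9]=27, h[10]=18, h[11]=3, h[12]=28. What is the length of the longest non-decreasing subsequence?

Track the smallest tail for each achievable length (allowing ties):
30 → extends → [30]
4 → replaces 30 → [4]
14 → extends → [4, 14]
13 → replaces 14 → [4, 13]
23 → extends → [4, 13, 23]
10 → replaces 13 → [4, 10, 23]
12 → replaces 23 → [4, 10, 12]
17 → extends → [4, 10, 12, 17]
27 → extends → [4, 10, 12, 17, 27]
18 → replaces 27 → [4, 10, 12, 17, 18]
3 → replaces 4 → [3, 10, 12, 17, 18]
28 → extends → [3, 10, 12, 17, 18, 28]
Six tails, so the longest non-decreasing subsequence has length 6 (e.g. 4, 10, 12, 17, 27, 28).

6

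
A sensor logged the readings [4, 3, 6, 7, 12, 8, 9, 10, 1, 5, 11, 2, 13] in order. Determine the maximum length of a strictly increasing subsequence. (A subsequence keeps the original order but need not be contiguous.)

8

Let dp[i] be the length of the longest such subsequence ending at index i:
i:      1  2  3  4  5  6  7  8  9 10 11 12 13
a[i]:   4  3  6  7 12  8  9 10  1  5 11  2 13
dp:     1  1  2  3  4  4  5  6  1  2  7  2  8
Maximum dp value is 8.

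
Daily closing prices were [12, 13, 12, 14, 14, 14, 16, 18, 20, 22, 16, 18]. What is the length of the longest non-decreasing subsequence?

Let dp[i] be the length of the longest such subsequence ending at index i:
i:      1  2  3  4  5  6  7  8  9 10 11 12
a[i]:  12 13 12 14 14 14 16 18 20 22 16 18
dp:     1  2  2  3  4  5  6  7  8  9  7  8
Maximum dp value is 9.

9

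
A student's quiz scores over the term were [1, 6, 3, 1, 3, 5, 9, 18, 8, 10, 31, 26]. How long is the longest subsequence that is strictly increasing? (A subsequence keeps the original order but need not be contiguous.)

Track the smallest tail for each achievable length (strict):
1 → extends → [1]
6 → extends → [1, 6]
3 → replaces 6 → [1, 3]
1 → already a tail → [1, 3]
3 → already a tail → [1, 3]
5 → extends → [1, 3, 5]
9 → extends → [1, 3, 5, 9]
18 → extends → [1, 3, 5, 9, 18]
8 → replaces 9 → [1, 3, 5, 8, 18]
10 → replaces 18 → [1, 3, 5, 8, 10]
31 → extends → [1, 3, 5, 8, 10, 31]
26 → replaces 31 → [1, 3, 5, 8, 10, 26]
Six tails, so the longest strictly increasing subsequence has length 6 (e.g. 1, 3, 5, 9, 18, 31).

6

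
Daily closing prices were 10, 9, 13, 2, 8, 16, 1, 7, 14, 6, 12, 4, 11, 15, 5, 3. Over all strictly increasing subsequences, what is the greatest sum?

52

Let S[i] be the best sum of a strictly increasing subsequence ending at i:
i:      1  2  3  4  5  6  7  8  9 10 11 12 13 14 15 16
a[i]:  10  9 13  2  8 16  1  7 14  6 12  4 11 15  5  3
S:     10  9 23  2 10 39  1  9 37  8 22  6 21 52 11  5
Maximum is 52 (e.g. 10 + 13 + 14 + 15).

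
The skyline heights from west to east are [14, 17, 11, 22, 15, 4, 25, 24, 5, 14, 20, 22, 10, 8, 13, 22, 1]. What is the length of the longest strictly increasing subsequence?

Let dp[i] be the length of the longest such subsequence ending at index i:
i:      1  2  3  4  5  6  7  8  9 10 11 12 13 14 15 16 17
a[i]:  14 17 11 22 15  4 25 24  5 14 20 22 10  8 13 22  1
dp:     1  2  1  3  2  1  4  4  2  3  4  5  3  3  4  5  1
Maximum dp value is 5.

5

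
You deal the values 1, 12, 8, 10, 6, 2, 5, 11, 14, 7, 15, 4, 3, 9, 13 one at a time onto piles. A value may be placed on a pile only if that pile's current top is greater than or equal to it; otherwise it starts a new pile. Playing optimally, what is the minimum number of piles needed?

6

Place each on the leftmost legal pile:
1 → new pile 1 (tops now [1])
12 → new pile 2 (tops now [1, 12])
8 → pile 2 (tops now [1, 8])
10 → new pile 3 (tops now [1, 8, 10])
6 → pile 2 (tops now [1, 6, 10])
2 → pile 2 (tops now [1, 2, 10])
5 → pile 3 (tops now [1, 2, 5])
11 → new pile 4 (tops now [1, 2, 5, 11])
14 → new pile 5 (tops now [1, 2, 5, 11, 14])
7 → pile 4 (tops now [1, 2, 5, 7, 14])
15 → new pile 6 (tops now [1, 2, 5, 7, 14, 15])
4 → pile 3 (tops now [1, 2, 4, 7, 14, 15])
3 → pile 3 (tops now [1, 2, 3, 7, 14, 15])
9 → pile 5 (tops now [1, 2, 3, 7, 9, 15])
13 → pile 6 (tops now [1, 2, 3, 7, 9, 13])
Six piles.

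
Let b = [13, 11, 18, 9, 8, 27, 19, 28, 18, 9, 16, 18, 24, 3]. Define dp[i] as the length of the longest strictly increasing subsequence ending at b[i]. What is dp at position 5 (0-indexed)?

3

dp[i] = 1 + max{dp[j] : j<i, b[j]<b[i]} (or 1 if no such j):
i:      0  1  2  3  4  5  6  7  8  9 10 11 12 13
b[i]:  13 11 18  9  8 27 19 28 18  9 16 18 24  3
dp:     1  1  2  1  1  3  3  4  2  2  3  4  5  1
At index 5 the value is 3.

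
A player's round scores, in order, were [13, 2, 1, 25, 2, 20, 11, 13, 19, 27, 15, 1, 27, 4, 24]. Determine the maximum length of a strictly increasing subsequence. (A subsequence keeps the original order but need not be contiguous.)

6

Track the smallest tail for each achievable length (strict):
13 → extends → [13]
2 → replaces 13 → [2]
1 → replaces 2 → [1]
25 → extends → [1, 25]
2 → replaces 25 → [1, 2]
20 → extends → [1, 2, 20]
11 → replaces 20 → [1, 2, 11]
13 → extends → [1, 2, 11, 13]
19 → extends → [1, 2, 11, 13, 19]
27 → extends → [1, 2, 11, 13, 19, 27]
15 → replaces 19 → [1, 2, 11, 13, 15, 27]
1 → already a tail → [1, 2, 11, 13, 15, 27]
27 → already a tail → [1, 2, 11, 13, 15, 27]
4 → replaces 11 → [1, 2, 4, 13, 15, 27]
24 → replaces 27 → [1, 2, 4, 13, 15, 24]
Six tails, so the longest strictly increasing subsequence has length 6 (e.g. 1, 2, 11, 13, 19, 27).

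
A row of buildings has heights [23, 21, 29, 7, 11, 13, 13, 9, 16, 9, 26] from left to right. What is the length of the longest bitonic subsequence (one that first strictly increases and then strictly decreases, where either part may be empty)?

5

inc[i] = longest strictly increasing subsequence ending at i; dec[i] = longest strictly decreasing subsequence starting at i:
i:      1  2  3  4  5  6  7  8  9 10 11
a[i]:  23 21 29  7 11 13 13  9 16  9 26
inc:    1  1  2  1  2  3  3  2  4  2  5
dec:    4  3  3  1  2  2  2  1  2  1  1
Best peak at i=9 (value 16): inc=4, dec=2, length 4+2−1 = 5.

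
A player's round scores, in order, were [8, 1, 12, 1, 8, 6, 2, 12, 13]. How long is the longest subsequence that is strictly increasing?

4

Let dp[i] be the length of the longest such subsequence ending at index i:
i:      1  2  3  4  5  6  7  8  9
a[i]:   8  1 12  1  8  6  2 12 13
dp:     1  1  2  1  2  2  2  3  4
Maximum dp value is 4.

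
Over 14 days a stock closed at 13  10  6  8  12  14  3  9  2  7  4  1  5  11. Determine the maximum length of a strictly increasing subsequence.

Track the smallest tail for each achievable length (strict):
13 → extends → [13]
10 → replaces 13 → [10]
6 → replaces 10 → [6]
8 → extends → [6, 8]
12 → extends → [6, 8, 12]
14 → extends → [6, 8, 12, 14]
3 → replaces 6 → [3, 8, 12, 14]
9 → replaces 12 → [3, 8, 9, 14]
2 → replaces 3 → [2, 8, 9, 14]
7 → replaces 8 → [2, 7, 9, 14]
4 → replaces 7 → [2, 4, 9, 14]
1 → replaces 2 → [1, 4, 9, 14]
5 → replaces 9 → [1, 4, 5, 14]
11 → replaces 14 → [1, 4, 5, 11]
Four tails, so the longest strictly increasing subsequence has length 4 (e.g. 6, 8, 12, 14).

4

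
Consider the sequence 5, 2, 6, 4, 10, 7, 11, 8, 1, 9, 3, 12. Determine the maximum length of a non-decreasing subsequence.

6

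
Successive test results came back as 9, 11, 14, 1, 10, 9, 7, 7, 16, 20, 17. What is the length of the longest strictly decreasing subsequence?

4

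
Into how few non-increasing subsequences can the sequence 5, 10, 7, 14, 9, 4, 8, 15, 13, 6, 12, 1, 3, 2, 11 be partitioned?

4

Place each on the leftmost legal pile:
5 → new pile 1 (tops now [5])
10 → new pile 2 (tops now [5, 10])
7 → pile 2 (tops now [5, 7])
14 → new pile 3 (tops now [5, 7, 14])
9 → pile 3 (tops now [5, 7, 9])
4 → pile 1 (tops now [4, 7, 9])
8 → pile 3 (tops now [4, 7, 8])
15 → new pile 4 (tops now [4, 7, 8, 15])
13 → pile 4 (tops now [4, 7, 8, 13])
6 → pile 2 (tops now [4, 6, 8, 13])
12 → pile 4 (tops now [4, 6, 8, 12])
1 → pile 1 (tops now [1, 6, 8, 12])
3 → pile 2 (tops now [1, 3, 8, 12])
2 → pile 2 (tops now [1, 2, 8, 12])
11 → pile 4 (tops now [1, 2, 8, 11])
Four piles.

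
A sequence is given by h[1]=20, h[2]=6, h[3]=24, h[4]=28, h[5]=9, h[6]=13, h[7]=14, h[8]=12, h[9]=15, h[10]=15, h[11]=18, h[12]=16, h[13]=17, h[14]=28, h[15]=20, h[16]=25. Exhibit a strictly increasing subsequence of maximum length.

Patience tails give the LIS length; then backtrack through the dp parents:
20 → extends → [20]
6 → replaces 20 → [6]
24 → extends → [6, 24]
28 → extends → [6, 24, 28]
9 → replaces 24 → [6, 9, 28]
13 → replaces 28 → [6, 9, 13]
14 → extends → [6, 9, 13, 14]
12 → replaces 13 → [6, 9, 12, 14]
15 → extends → [6, 9, 12, 14, 15]
15 → already a tail → [6, 9, 12, 14, 15]
18 → extends → [6, 9, 12, 14, 15, 18]
16 → replaces 18 → [6, 9, 12, 14, 15, 16]
17 → extends → [6, 9, 12, 14, 15, 16, 17]
28 → extends → [6, 9, 12, 14, 15, 16, 17, 28]
20 → replaces 28 → [6, 9, 12, 14, 15, 16, 17, 20]
25 → extends → [6, 9, 12, 14, 15, 16, 17, 20, 25]
Length 9; one witness is 6, 9, 13, 14, 15, 16, 17, 20, 25.

6, 9, 13, 14, 15, 16, 17, 20, 25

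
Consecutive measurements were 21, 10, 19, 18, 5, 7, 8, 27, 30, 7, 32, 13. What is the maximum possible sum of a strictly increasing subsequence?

118

Let S[i] be the best sum of a strictly increasing subsequence ending at i:
i:       1   2   3   4   5   6   7   8   9  10  11  12
a[i]:   21  10  19  18   5   7   8  27  30   7  32  13
S:      21  10  29  28   5  12  20  56  86  12 118  33
Maximum is 118 (e.g. 10 + 19 + 27 + 30 + 32).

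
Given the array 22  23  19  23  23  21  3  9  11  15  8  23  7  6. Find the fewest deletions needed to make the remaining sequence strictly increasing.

Fewest deletions = n − (longest strictly increasing subsequence).
i:      1  2  3  4  5  6  7  8  9 10 11 12 13 14
a[i]:  22 23 19 23 23 21  3  9 11 15  8 23  7  6
dp:     1  2  1  2  2  2  1  2  3  4  2  5  2  2
max dp = 5, so deletions = 14 − 5 = 9.

9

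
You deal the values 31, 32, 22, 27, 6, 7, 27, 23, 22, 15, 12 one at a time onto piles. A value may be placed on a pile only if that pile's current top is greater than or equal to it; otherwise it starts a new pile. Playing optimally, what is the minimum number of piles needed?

3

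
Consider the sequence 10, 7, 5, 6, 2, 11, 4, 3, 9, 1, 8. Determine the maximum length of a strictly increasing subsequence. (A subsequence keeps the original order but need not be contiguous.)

3

Track the smallest tail for each achievable length (strict):
10 → extends → [10]
7 → replaces 10 → [7]
5 → replaces 7 → [5]
6 → extends → [5, 6]
2 → replaces 5 → [2, 6]
11 → extends → [2, 6, 11]
4 → replaces 6 → [2, 4, 11]
3 → replaces 4 → [2, 3, 11]
9 → replaces 11 → [2, 3, 9]
1 → replaces 2 → [1, 3, 9]
8 → replaces 9 → [1, 3, 8]
Three tails, so the longest strictly increasing subsequence has length 3 (e.g. 5, 6, 11).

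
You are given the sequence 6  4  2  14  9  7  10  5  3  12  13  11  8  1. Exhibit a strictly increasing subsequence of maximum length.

Patience tails give the LIS length; then backtrack through the dp parents:
6 → extends → [6]
4 → replaces 6 → [4]
2 → replaces 4 → [2]
14 → extends → [2, 14]
9 → replaces 14 → [2, 9]
7 → replaces 9 → [2, 7]
10 → extends → [2, 7, 10]
5 → replaces 7 → [2, 5, 10]
3 → replaces 5 → [2, 3, 10]
12 → extends → [2, 3, 10, 12]
13 → extends → [2, 3, 10, 12, 13]
11 → replaces 12 → [2, 3, 10, 11, 13]
8 → replaces 10 → [2, 3, 8, 11, 13]
1 → replaces 2 → [1, 3, 8, 11, 13]
Length 5; one witness is 6, 9, 10, 12, 13.

6, 9, 10, 12, 13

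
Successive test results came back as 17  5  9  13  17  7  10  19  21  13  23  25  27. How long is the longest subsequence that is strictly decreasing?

3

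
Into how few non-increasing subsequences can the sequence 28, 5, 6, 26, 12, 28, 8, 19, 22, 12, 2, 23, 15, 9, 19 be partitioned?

6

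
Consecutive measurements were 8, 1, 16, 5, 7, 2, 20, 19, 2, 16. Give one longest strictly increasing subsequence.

Patience tails give the LIS length; then backtrack through the dp parents:
8 → extends → [8]
1 → replaces 8 → [1]
16 → extends → [1, 16]
5 → replaces 16 → [1, 5]
7 → extends → [1, 5, 7]
2 → replaces 5 → [1, 2, 7]
20 → extends → [1, 2, 7, 20]
19 → replaces 20 → [1, 2, 7, 19]
2 → already a tail → [1, 2, 7, 19]
16 → replaces 19 → [1, 2, 7, 16]
Length 4; one witness is 1, 5, 7, 20.

1, 5, 7, 20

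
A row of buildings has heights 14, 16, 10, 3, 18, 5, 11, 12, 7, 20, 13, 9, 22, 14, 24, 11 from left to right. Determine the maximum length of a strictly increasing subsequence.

7

Track the smallest tail for each achievable length (strict):
14 → extends → [14]
16 → extends → [14, 16]
10 → replaces 14 → [10, 16]
3 → replaces 10 → [3, 16]
18 → extends → [3, 16, 18]
5 → replaces 16 → [3, 5, 18]
11 → replaces 18 → [3, 5, 11]
12 → extends → [3, 5, 11, 12]
7 → replaces 11 → [3, 5, 7, 12]
20 → extends → [3, 5, 7, 12, 20]
13 → replaces 20 → [3, 5, 7, 12, 13]
9 → replaces 12 → [3, 5, 7, 9, 13]
22 → extends → [3, 5, 7, 9, 13, 22]
14 → replaces 22 → [3, 5, 7, 9, 13, 14]
24 → extends → [3, 5, 7, 9, 13, 14, 24]
11 → replaces 13 → [3, 5, 7, 9, 11, 14, 24]
Seven tails, so the longest strictly increasing subsequence has length 7 (e.g. 3, 5, 11, 12, 20, 22, 24).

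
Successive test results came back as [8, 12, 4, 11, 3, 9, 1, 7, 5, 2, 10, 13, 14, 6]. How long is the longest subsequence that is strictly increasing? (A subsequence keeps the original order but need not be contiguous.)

Track the smallest tail for each achievable length (strict):
8 → extends → [8]
12 → extends → [8, 12]
4 → replaces 8 → [4, 12]
11 → replaces 12 → [4, 11]
3 → replaces 4 → [3, 11]
9 → replaces 11 → [3, 9]
1 → replaces 3 → [1, 9]
7 → replaces 9 → [1, 7]
5 → replaces 7 → [1, 5]
2 → replaces 5 → [1, 2]
10 → extends → [1, 2, 10]
13 → extends → [1, 2, 10, 13]
14 → extends → [1, 2, 10, 13, 14]
6 → replaces 10 → [1, 2, 6, 13, 14]
Five tails, so the longest strictly increasing subsequence has length 5 (e.g. 8, 9, 10, 13, 14).

5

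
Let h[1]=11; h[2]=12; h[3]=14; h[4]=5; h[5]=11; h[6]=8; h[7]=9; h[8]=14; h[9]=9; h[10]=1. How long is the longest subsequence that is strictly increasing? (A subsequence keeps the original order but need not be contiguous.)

Track the smallest tail for each achievable length (strict):
11 → extends → [11]
12 → extends → [11, 12]
14 → extends → [11, 12, 14]
5 → replaces 11 → [5, 12, 14]
11 → replaces 12 → [5, 11, 14]
8 → replaces 11 → [5, 8, 14]
9 → replaces 14 → [5, 8, 9]
14 → extends → [5, 8, 9, 14]
9 → already a tail → [5, 8, 9, 14]
1 → replaces 5 → [1, 8, 9, 14]
Four tails, so the longest strictly increasing subsequence has length 4 (e.g. 5, 8, 9, 14).

4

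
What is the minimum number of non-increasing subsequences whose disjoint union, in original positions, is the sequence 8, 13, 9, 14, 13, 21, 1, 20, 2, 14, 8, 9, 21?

Place each on the leftmost legal pile:
8 → new pile 1 (tops now [8])
13 → new pile 2 (tops now [8, 13])
9 → pile 2 (tops now [8, 9])
14 → new pile 3 (tops now [8, 9, 14])
13 → pile 3 (tops now [8, 9, 13])
21 → new pile 4 (tops now [8, 9, 13, 21])
1 → pile 1 (tops now [1, 9, 13, 21])
20 → pile 4 (tops now [1, 9, 13, 20])
2 → pile 2 (tops now [1, 2, 13, 20])
14 → pile 4 (tops now [1, 2, 13, 14])
8 → pile 3 (tops now [1, 2, 8, 14])
9 → pile 4 (tops now [1, 2, 8, 9])
21 → new pile 5 (tops now [1, 2, 8, 9, 21])
Five piles.

5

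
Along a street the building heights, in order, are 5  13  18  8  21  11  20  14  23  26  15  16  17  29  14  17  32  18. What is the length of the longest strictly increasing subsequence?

Let dp[i] be the length of the longest such subsequence ending at index i:
i:      1  2  3  4  5  6  7  8  9 10 11 12 13 14 15 16 17 18
a[i]:   5 13 18  8 21 11 20 14 23 26 15 16 17 29 14 17 32 18
dp:     1  2  3  2  4  3  4  4  5  6  5  6  7  8  4  7  9  8
Maximum dp value is 9.

9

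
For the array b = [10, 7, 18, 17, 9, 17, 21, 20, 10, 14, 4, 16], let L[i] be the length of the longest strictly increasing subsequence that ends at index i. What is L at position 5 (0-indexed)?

dp[i] = 1 + max{dp[j] : j<i, b[j]<b[i]} (or 1 if no such j):
i:      0  1  2  3  4  5  6  7  8  9 10 11
b[i]:  10  7 18 17  9 17 21 20 10 14  4 16
dp:     1  1  2  2  2  3  4  4  3  4  1  5
At index 5 the value is 3.

3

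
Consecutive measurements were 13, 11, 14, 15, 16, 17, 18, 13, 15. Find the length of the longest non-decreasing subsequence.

6

Let dp[i] be the length of the longest such subsequence ending at index i:
i:      1  2  3  4  5  6  7  8  9
a[i]:  13 11 14 15 16 17 18 13 15
dp:     1  1  2  3  4  5  6  2  4
Maximum dp value is 6.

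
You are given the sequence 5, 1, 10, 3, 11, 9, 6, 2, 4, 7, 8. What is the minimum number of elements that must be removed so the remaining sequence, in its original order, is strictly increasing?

6

Fewest deletions = n − (longest strictly increasing subsequence).
i:      1  2  3  4  5  6  7  8  9 10 11
a[i]:   5  1 10  3 11  9  6  2  4  7  8
dp:     1  1  2  2  3  3  3  2  3  4  5
max dp = 5, so deletions = 11 − 5 = 6.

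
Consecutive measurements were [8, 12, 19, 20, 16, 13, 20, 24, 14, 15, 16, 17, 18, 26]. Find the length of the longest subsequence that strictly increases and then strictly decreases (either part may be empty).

inc[i] = longest strictly increasing subsequence ending at i; dec[i] = longest strictly decreasing subsequence starting at i:
i:      1  2  3  4  5  6  7  8  9 10 11 12 13 14
a[i]:   8 12 19 20 16 13 20 24 14 15 16 17 18 26
inc:    1  2  3  4  3  3  4  5  4  5  6  7  8  9
dec:    1  1  3  3  2  1  2  2  1  1  1  1  1  1
Best peak at i=14 (value 26): inc=9, dec=1, length 9+1−1 = 9.

9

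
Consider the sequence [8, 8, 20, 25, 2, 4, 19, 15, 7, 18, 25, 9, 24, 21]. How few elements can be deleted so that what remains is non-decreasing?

Fewest deletions = n − (longest non-decreasing subsequence).
Patience tails:
8 → extends → [8]
8 → extends → [8, 8]
20 → extends → [8, 8, 20]
25 → extends → [8, 8, 20, 25]
2 → replaces 8 → [2, 8, 20, 25]
4 → replaces 8 → [2, 4, 20, 25]
19 → replaces 20 → [2, 4, 19, 25]
15 → replaces 19 → [2, 4, 15, 25]
7 → replaces 15 → [2, 4, 7, 25]
18 → replaces 25 → [2, 4, 7, 18]
25 → extends → [2, 4, 7, 18, 25]
9 → replaces 18 → [2, 4, 7, 9, 25]
24 → replaces 25 → [2, 4, 7, 9, 24]
21 → replaces 24 → [2, 4, 7, 9, 21]
Longest non-decreasing subsequence has length 5, so deletions = 14 − 5 = 9.

9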